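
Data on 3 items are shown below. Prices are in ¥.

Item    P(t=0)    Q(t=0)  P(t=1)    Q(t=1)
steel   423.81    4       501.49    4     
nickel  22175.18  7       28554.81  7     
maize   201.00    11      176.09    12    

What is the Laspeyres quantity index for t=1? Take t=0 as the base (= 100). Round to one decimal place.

Laspeyres quantity index uses base-period prices as weights.
ΣP(t=0)·Q(t=1) = 423.81×4 + 22175.18×7 + 201.00×12 = 1695.24 + 155226.26 + 2412 = 159333.5
ΣP(t=0)·Q(t=0) = 423.81×4 + 22175.18×7 + 201.00×11 = 1695.24 + 155226.26 + 2211 = 159132.5
Index = 159333.5 / 159132.5 × 100 = 100.1263

100.1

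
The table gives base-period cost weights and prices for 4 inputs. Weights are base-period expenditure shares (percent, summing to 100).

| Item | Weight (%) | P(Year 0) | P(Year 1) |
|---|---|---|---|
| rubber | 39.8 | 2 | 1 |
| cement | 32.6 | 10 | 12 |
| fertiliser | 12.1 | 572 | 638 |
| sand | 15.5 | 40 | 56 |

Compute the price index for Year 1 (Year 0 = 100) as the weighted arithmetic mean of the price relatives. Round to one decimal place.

rubber: 39.8 × (1/2) = 39.8 × 0.500000 = 19.9000
cement: 32.6 × (12/10) = 32.6 × 1.200000 = 39.1200
fertiliser: 12.1 × (638/572) = 12.1 × 1.115385 = 13.4962
sand: 15.5 × (56/40) = 15.5 × 1.400000 = 21.7000
Index = Σ wᵢ·(p₁ᵢ/p₀ᵢ) = 19.9000 + 39.1200 + 13.4962 + 21.7000 = 94.2162

94.2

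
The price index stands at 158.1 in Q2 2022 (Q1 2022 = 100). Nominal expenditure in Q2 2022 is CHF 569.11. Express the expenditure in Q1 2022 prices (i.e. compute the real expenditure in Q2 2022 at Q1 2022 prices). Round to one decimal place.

Real = Nominal ÷ (Index/100) = 569.11 ÷ (158.1/100)
     = 569.11 ÷ 1.581 = 359.9684

360.0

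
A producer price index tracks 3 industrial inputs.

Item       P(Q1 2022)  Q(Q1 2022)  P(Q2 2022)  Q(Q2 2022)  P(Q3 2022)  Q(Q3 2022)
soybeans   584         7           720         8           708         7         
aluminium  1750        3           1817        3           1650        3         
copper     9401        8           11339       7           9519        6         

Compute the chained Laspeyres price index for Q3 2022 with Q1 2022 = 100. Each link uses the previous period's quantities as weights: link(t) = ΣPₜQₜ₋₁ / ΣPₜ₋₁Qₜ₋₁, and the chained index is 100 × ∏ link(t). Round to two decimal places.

102.08

Link Q1 2022→Q2 2022:
ΣP(Q2 2022)Q(Q1 2022) = 720×7 + 1817×3 + 11339×8 = 5040 + 5451 + 90712 = 101203
ΣP(Q1 2022)Q(Q1 2022) = 584×7 + 1750×3 + 9401×8 = 4088 + 5250 + 75208 = 84546
link = 101203/84546 = 1.197017
Link Q2 2022→Q3 2022:
ΣP(Q3 2022)Q(Q2 2022) = 708×8 + 1650×3 + 9519×7 = 5664 + 4950 + 66633 = 77247
ΣP(Q2 2022)Q(Q2 2022) = 720×8 + 1817×3 + 11339×7 = 5760 + 5451 + 79373 = 90584
link = 77247/90584 = 0.852766
Chained index = 100 × 1.197017 × 0.852766 = 102.0776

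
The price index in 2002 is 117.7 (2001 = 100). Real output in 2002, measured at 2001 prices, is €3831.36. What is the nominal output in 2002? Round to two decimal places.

Nominal = Real × (Index/100) = 3831.36 × (117.7/100)
        = 3831.36 × 1.177 = 4509.5107

4509.51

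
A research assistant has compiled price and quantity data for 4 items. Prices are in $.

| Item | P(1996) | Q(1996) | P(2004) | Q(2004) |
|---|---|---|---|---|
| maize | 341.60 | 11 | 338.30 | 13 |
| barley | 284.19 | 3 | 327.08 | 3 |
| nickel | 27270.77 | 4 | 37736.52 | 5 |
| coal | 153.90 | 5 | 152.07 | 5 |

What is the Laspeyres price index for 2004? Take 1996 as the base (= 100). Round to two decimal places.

136.65

Laspeyres price index uses base-period quantities as weights.
ΣP(2004)·Q(1996) = 338.30×11 + 327.08×3 + 37736.52×4 + 152.07×5 = 3721.3 + 981.24 + 150946.08 + 760.35 = 156408.97
ΣP(1996)·Q(1996) = 341.60×11 + 284.19×3 + 27270.77×4 + 153.90×5 = 3757.6 + 852.57 + 109083.08 + 769.5 = 114462.75
Index = 156408.97 / 114462.75 × 100 = 136.6462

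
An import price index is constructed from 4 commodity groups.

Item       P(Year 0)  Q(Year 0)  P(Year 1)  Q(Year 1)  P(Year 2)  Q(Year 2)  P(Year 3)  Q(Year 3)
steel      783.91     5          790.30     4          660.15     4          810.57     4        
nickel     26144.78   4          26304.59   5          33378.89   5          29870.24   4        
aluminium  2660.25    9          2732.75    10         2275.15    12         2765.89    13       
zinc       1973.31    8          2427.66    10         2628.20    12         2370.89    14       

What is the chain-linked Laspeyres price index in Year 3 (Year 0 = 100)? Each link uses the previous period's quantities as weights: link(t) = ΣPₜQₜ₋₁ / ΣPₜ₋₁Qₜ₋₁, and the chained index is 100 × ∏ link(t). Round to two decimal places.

113.75

Link Year 0→Year 1:
ΣP(Year 1)Q(Year 0) = 790.30×5 + 26304.59×4 + 2732.75×9 + 2427.66×8 = 3951.5 + 105218.36 + 24594.75 + 19421.28 = 153185.89
ΣP(Year 0)Q(Year 0) = 783.91×5 + 26144.78×4 + 2660.25×9 + 1973.31×8 = 3919.55 + 104579.12 + 23942.25 + 15786.48 = 148227.4
link = 153185.89/148227.4 = 1.033452
Link Year 1→Year 2:
ΣP(Year 2)Q(Year 1) = 660.15×4 + 33378.89×5 + 2275.15×10 + 2628.20×10 = 2640.6 + 166894.45 + 22751.5 + 26282 = 218568.55
ΣP(Year 1)Q(Year 1) = 790.30×4 + 26304.59×5 + 2732.75×10 + 2427.66×10 = 3161.2 + 131522.95 + 27327.5 + 24276.6 = 186288.25
link = 218568.55/186288.25 = 1.173281
Link Year 2→Year 3:
ΣP(Year 3)Q(Year 2) = 810.57×4 + 29870.24×5 + 2765.89×12 + 2370.89×12 = 3242.28 + 149351.2 + 33190.68 + 28450.68 = 214234.84
ΣP(Year 2)Q(Year 2) = 660.15×4 + 33378.89×5 + 2275.15×12 + 2628.20×12 = 2640.6 + 166894.45 + 27301.8 + 31538.4 = 228375.25
link = 214234.84/228375.25 = 0.938083
Chained index = 100 × 1.033452 × 1.173281 × 0.938083 = 113.7453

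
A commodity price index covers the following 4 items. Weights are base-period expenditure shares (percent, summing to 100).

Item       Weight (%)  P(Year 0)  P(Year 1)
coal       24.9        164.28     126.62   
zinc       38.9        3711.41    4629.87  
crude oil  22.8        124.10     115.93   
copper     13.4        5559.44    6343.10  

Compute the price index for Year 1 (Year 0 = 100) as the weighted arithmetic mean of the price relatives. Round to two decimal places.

coal: 24.9 × (126.62/164.28) = 24.9 × 0.770757 = 19.1919
zinc: 38.9 × (4629.87/3711.41) = 38.9 × 1.247469 = 48.5266
crude oil: 22.8 × (115.93/124.10) = 22.8 × 0.934166 = 21.2990
copper: 13.4 × (6343.10/5559.44) = 13.4 × 1.140960 = 15.2889
Index = Σ wᵢ·(p₁ᵢ/p₀ᵢ) = 19.1919 + 48.5266 + 21.2990 + 15.2889 = 104.3063

104.31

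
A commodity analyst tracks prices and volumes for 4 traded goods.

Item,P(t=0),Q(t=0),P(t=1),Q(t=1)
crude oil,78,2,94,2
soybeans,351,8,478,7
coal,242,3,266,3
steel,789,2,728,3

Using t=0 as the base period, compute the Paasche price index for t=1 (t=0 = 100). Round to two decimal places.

Paasche price index uses current-period quantities as weights.
ΣP(t=1)·Q(t=1) = 94×2 + 478×7 + 266×3 + 728×3 = 188 + 3346 + 798 + 2184 = 6516
ΣP(t=0)·Q(t=1) = 78×2 + 351×7 + 242×3 + 789×3 = 156 + 2457 + 726 + 2367 = 5706
Index = 6516 / 5706 × 100 = 114.1956

114.20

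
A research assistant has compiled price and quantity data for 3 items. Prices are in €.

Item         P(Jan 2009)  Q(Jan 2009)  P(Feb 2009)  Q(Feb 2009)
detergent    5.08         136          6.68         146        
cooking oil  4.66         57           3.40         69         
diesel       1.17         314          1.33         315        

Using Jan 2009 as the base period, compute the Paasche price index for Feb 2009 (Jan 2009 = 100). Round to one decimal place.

Paasche price index uses current-period quantities as weights.
ΣP(Feb 2009)·Q(Feb 2009) = 6.68×146 + 3.40×69 + 1.33×315 = 975.28 + 234.6 + 418.95 = 1628.83
ΣP(Jan 2009)·Q(Feb 2009) = 5.08×146 + 4.66×69 + 1.17×315 = 741.68 + 321.54 + 368.55 = 1431.77
Index = 1628.83 / 1431.77 × 100 = 113.7634

113.8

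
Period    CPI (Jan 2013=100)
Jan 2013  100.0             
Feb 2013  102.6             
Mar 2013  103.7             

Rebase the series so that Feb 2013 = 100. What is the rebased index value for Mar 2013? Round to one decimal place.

101.1

Rebased(Mar 2013) = 103.7 / 102.6 × 100 = 101.0721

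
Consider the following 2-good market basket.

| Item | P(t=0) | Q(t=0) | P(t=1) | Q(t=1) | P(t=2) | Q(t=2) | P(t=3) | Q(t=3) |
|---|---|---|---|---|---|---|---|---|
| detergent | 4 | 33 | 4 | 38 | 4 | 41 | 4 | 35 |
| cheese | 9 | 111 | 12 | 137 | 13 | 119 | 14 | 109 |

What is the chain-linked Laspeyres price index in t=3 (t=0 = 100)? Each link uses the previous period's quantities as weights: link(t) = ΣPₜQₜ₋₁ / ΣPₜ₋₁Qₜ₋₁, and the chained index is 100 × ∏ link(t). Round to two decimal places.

149.01

Link t=0→t=1:
ΣP(t=1)Q(t=0) = 4×33 + 12×111 = 132 + 1332 = 1464
ΣP(t=0)Q(t=0) = 4×33 + 9×111 = 132 + 999 = 1131
link = 1464/1131 = 1.294430
Link t=1→t=2:
ΣP(t=2)Q(t=1) = 4×38 + 13×137 = 152 + 1781 = 1933
ΣP(t=1)Q(t=1) = 4×38 + 12×137 = 152 + 1644 = 1796
link = 1933/1796 = 1.076281
Link t=2→t=3:
ΣP(t=3)Q(t=2) = 4×41 + 14×119 = 164 + 1666 = 1830
ΣP(t=2)Q(t=2) = 4×41 + 13×119 = 164 + 1547 = 1711
link = 1830/1711 = 1.069550
Chained index = 100 × 1.294430 × 1.076281 × 1.069550 = 149.0065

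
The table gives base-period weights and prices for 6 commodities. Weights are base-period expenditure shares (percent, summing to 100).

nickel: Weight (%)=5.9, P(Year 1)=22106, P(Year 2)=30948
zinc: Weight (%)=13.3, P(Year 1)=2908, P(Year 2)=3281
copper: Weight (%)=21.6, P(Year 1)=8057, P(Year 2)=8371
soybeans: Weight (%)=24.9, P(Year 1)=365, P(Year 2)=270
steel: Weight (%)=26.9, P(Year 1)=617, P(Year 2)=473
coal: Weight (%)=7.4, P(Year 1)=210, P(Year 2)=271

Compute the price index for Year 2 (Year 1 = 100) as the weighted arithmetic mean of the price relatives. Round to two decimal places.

94.30

nickel: 5.9 × (30948/22106) = 5.9 × 1.399982 = 8.2599
zinc: 13.3 × (3281/2908) = 13.3 × 1.128267 = 15.0059
copper: 21.6 × (8371/8057) = 21.6 × 1.038972 = 22.4418
soybeans: 24.9 × (270/365) = 24.9 × 0.739726 = 18.4192
steel: 26.9 × (473/617) = 26.9 × 0.766613 = 20.6219
coal: 7.4 × (271/210) = 7.4 × 1.290476 = 9.5495
Index = Σ wᵢ·(p₁ᵢ/p₀ᵢ) = 8.2599 + 15.0059 + 22.4418 + 18.4192 + 20.6219 + 9.5495 = 94.2982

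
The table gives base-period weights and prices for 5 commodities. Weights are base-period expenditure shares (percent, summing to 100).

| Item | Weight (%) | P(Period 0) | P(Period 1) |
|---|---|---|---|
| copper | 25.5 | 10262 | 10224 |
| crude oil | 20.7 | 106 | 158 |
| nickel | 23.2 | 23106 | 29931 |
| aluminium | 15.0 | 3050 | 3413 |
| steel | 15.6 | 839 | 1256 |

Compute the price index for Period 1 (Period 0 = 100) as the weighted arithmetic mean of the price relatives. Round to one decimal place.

126.5

copper: 25.5 × (10224/10262) = 25.5 × 0.996297 = 25.4056
crude oil: 20.7 × (158/106) = 20.7 × 1.490566 = 30.8547
nickel: 23.2 × (29931/23106) = 23.2 × 1.295378 = 30.0528
aluminium: 15.0 × (3413/3050) = 15.0 × 1.119016 = 16.7852
steel: 15.6 × (1256/839) = 15.6 × 1.497020 = 23.3535
Index = Σ wᵢ·(p₁ᵢ/p₀ᵢ) = 25.4056 + 30.8547 + 30.0528 + 16.7852 + 23.3535 = 126.4518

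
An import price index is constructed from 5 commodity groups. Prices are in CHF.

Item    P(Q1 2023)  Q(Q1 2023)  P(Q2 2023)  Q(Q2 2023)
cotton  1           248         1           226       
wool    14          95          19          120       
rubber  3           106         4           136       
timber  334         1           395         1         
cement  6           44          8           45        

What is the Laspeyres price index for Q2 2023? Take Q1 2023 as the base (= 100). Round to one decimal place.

Laspeyres price index uses base-period quantities as weights.
ΣP(Q2 2023)·Q(Q1 2023) = 1×248 + 19×95 + 4×106 + 395×1 + 8×44 = 248 + 1805 + 424 + 395 + 352 = 3224
ΣP(Q1 2023)·Q(Q1 2023) = 1×248 + 14×95 + 3×106 + 334×1 + 6×44 = 248 + 1330 + 318 + 334 + 264 = 2494
Index = 3224 / 2494 × 100 = 129.2702

129.3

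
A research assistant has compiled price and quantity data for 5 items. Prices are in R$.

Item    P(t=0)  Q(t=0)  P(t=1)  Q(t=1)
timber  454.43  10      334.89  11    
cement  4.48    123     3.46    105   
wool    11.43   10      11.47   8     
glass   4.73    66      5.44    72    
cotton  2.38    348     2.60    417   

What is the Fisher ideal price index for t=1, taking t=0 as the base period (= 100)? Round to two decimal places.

Laspeyres component (base-period weights):
ΣP(t=1)Q(t=0) = 334.89×10 + 3.46×123 + 11.47×10 + 5.44×66 + 2.60×348 = 3348.9 + 425.58 + 114.7 + 359.04 + 904.8 = 5153.02
ΣP(t=0)Q(t=0) = 454.43×10 + 4.48×123 + 11.43×10 + 4.73×66 + 2.38×348 = 4544.3 + 551.04 + 114.3 + 312.18 + 828.24 = 6350.06
L = 5153.02 / 6350.06 × 100 = 81.1492
Paasche component (current-period weights):
ΣP(t=1)Q(t=1) = 334.89×11 + 3.46×105 + 11.47×8 + 5.44×72 + 2.60×417 = 3683.79 + 363.3 + 91.76 + 391.68 + 1084.2 = 5614.73
ΣP(t=0)Q(t=1) = 454.43×11 + 4.48×105 + 11.43×8 + 4.73×72 + 2.38×417 = 4998.73 + 470.4 + 91.44 + 340.56 + 992.46 = 6893.59
P = 5614.73 / 6893.59 × 100 = 81.4486
Fisher = √(L × P) = √(81.1492 × 81.4486) = 81.2987

81.30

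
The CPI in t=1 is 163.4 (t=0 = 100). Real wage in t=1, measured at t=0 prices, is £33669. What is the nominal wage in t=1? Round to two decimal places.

Nominal = Real × (Index/100) = 33669 × (163.4/100)
        = 33669 × 1.634 = 55015.1460

55015.15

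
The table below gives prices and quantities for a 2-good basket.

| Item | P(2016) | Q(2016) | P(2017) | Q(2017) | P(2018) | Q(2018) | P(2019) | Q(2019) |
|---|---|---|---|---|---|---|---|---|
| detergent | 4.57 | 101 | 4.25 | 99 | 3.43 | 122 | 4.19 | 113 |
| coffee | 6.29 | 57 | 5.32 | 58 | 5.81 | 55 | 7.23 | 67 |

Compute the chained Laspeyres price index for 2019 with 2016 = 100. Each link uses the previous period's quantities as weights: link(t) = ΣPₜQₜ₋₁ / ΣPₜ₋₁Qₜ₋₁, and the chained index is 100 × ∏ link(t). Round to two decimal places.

102.03

Link 2016→2017:
ΣP(2017)Q(2016) = 4.25×101 + 5.32×57 = 429.25 + 303.24 = 732.49
ΣP(2016)Q(2016) = 4.57×101 + 6.29×57 = 461.57 + 358.53 = 820.1
link = 732.49/820.1 = 0.893172
Link 2017→2018:
ΣP(2018)Q(2017) = 3.43×99 + 5.81×58 = 339.57 + 336.98 = 676.55
ΣP(2017)Q(2017) = 4.25×99 + 5.32×58 = 420.75 + 308.56 = 729.31
link = 676.55/729.31 = 0.927658
Link 2018→2019:
ΣP(2019)Q(2018) = 4.19×122 + 7.23×55 = 511.18 + 397.65 = 908.83
ΣP(2018)Q(2018) = 3.43×122 + 5.81×55 = 418.46 + 319.55 = 738.01
link = 908.83/738.01 = 1.231460
Chained index = 100 × 0.893172 × 0.927658 × 1.231460 = 102.0336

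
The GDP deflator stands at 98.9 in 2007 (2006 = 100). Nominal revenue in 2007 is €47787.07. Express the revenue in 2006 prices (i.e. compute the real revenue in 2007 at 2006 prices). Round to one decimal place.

Real = Nominal ÷ (Index/100) = 47787.07 ÷ (98.9/100)
     = 47787.07 ÷ 0.989 = 48318.5743

48318.6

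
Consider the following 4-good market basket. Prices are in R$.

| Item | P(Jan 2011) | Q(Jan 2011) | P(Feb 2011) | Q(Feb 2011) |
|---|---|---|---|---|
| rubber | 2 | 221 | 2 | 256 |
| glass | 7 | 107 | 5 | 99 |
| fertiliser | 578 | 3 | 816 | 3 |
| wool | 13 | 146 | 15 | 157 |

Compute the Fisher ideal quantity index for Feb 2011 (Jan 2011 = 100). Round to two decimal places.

Laspeyres component (base-period weights):
ΣP(Jan 2011)Q(Feb 2011) = 2×256 + 7×99 + 578×3 + 13×157 = 512 + 693 + 1734 + 2041 = 4980
ΣP(Jan 2011)Q(Jan 2011) = 2×221 + 7×107 + 578×3 + 13×146 = 442 + 749 + 1734 + 1898 = 4823
L = 4980 / 4823 × 100 = 103.2552
Paasche component (current-period weights):
ΣP(Feb 2011)Q(Feb 2011) = 2×256 + 5×99 + 816×3 + 15×157 = 512 + 495 + 2448 + 2355 = 5810
ΣP(Feb 2011)Q(Jan 2011) = 2×221 + 5×107 + 816×3 + 15×146 = 442 + 535 + 2448 + 2190 = 5615
P = 5810 / 5615 × 100 = 103.4728
Fisher = √(L × P) = √(103.2552 × 103.4728) = 103.3640

103.36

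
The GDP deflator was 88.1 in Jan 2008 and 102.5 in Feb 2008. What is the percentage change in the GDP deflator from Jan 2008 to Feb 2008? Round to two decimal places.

16.35%

Change = (102.5 − 88.1) / 88.1 × 100
       = 14.4 / 88.1 × 100 = 16.3451%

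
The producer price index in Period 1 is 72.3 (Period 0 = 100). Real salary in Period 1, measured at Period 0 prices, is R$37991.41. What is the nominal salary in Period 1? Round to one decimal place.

Nominal = Real × (Index/100) = 37991.41 × (72.3/100)
        = 37991.41 × 0.723 = 27467.7894

27467.8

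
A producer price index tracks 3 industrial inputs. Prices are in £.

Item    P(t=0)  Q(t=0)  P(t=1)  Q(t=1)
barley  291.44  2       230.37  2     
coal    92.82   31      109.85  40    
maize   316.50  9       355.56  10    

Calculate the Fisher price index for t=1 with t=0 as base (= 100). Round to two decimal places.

Laspeyres component (base-period weights):
ΣP(t=1)Q(t=0) = 230.37×2 + 109.85×31 + 355.56×9 = 460.74 + 3405.35 + 3200.04 = 7066.13
ΣP(t=0)Q(t=0) = 291.44×2 + 92.82×31 + 316.50×9 = 582.88 + 2877.42 + 2848.5 = 6308.8
L = 7066.13 / 6308.8 × 100 = 112.0043
Paasche component (current-period weights):
ΣP(t=1)Q(t=1) = 230.37×2 + 109.85×40 + 355.56×10 = 460.74 + 4394 + 3555.6 = 8410.34
ΣP(t=0)Q(t=1) = 291.44×2 + 92.82×40 + 316.50×10 = 582.88 + 3712.8 + 3165 = 7460.68
P = 8410.34 / 7460.68 × 100 = 112.7289
Fisher = √(L × P) = √(112.0043 × 112.7289) = 112.3660

112.37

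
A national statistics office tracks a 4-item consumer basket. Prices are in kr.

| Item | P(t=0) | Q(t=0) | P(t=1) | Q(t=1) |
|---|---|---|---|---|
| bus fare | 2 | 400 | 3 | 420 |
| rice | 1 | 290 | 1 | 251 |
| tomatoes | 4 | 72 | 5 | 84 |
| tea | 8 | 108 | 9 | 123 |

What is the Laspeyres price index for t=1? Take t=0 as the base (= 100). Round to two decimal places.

125.87

Laspeyres price index uses base-period quantities as weights.
ΣP(t=1)·Q(t=0) = 3×400 + 1×290 + 5×72 + 9×108 = 1200 + 290 + 360 + 972 = 2822
ΣP(t=0)·Q(t=0) = 2×400 + 1×290 + 4×72 + 8×108 = 800 + 290 + 288 + 864 = 2242
Index = 2822 / 2242 × 100 = 125.8698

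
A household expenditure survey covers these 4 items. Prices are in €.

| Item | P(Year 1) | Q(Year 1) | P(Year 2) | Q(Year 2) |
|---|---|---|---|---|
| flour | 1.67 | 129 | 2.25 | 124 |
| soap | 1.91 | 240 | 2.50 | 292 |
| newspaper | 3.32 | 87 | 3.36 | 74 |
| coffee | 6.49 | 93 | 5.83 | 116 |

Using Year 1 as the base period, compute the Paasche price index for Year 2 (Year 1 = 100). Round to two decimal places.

Paasche price index uses current-period quantities as weights.
ΣP(Year 2)·Q(Year 2) = 2.25×124 + 2.50×292 + 3.36×74 + 5.83×116 = 279 + 730 + 248.64 + 676.28 = 1933.92
ΣP(Year 1)·Q(Year 2) = 1.67×124 + 1.91×292 + 3.32×74 + 6.49×116 = 207.08 + 557.72 + 245.68 + 752.84 = 1763.32
Index = 1933.92 / 1763.32 × 100 = 109.6749

109.67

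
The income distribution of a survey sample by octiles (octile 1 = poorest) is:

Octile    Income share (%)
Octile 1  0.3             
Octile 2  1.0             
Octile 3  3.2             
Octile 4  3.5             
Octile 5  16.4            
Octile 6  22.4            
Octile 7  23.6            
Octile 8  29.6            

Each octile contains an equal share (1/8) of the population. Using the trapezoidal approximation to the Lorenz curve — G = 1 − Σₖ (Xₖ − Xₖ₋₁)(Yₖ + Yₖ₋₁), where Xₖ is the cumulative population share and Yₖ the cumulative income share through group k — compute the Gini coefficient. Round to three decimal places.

Cumulative income shares Yₖ: 0.0030, 0.0130, 0.0450, 0.0800, 0.2440, 0.4680, 0.7040, 1.0000
Σ (Xₖ−Xₖ₋₁)(Yₖ+Yₖ₋₁) = (1/8)(0.0030+0.0000) + (1/8)(0.0130+0.0030) + (1/8)(0.0450+0.0130) + (1/8)(0.0800+0.0450) + (1/8)(0.2440+0.0800) + (1/8)(0.4680+0.2440) + (1/8)(0.7040+0.4680) + (1/8)(1.0000+0.7040)
  = 0.0004 + 0.0020 + 0.0072 + 0.0156 + 0.0405 + 0.0890 + 0.1465 + 0.2130 = 0.5142
G = 1 − 0.5142 = 0.4858

0.486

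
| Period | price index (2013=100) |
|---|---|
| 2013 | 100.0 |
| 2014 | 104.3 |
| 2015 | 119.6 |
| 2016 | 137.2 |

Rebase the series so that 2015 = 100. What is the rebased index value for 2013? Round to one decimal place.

83.6

Rebased(2013) = 100.0 / 119.6 × 100 = 83.6120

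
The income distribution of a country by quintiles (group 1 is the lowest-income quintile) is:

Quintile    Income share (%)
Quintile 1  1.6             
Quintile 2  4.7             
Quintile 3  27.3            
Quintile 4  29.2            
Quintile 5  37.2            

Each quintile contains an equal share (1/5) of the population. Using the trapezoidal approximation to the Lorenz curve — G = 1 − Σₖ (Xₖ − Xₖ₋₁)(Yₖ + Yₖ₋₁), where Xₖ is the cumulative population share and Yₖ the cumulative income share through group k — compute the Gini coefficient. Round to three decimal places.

0.383

Cumulative income shares Yₖ: 0.0160, 0.0630, 0.3360, 0.6280, 1.0000
Σ (Xₖ−Xₖ₋₁)(Yₖ+Yₖ₋₁) = (1/5)(0.0160+0.0000) + (1/5)(0.0630+0.0160) + (1/5)(0.3360+0.0630) + (1/5)(0.6280+0.3360) + (1/5)(1.0000+0.6280)
  = 0.0032 + 0.0158 + 0.0798 + 0.1928 + 0.3256 = 0.6172
G = 1 − 0.6172 = 0.3828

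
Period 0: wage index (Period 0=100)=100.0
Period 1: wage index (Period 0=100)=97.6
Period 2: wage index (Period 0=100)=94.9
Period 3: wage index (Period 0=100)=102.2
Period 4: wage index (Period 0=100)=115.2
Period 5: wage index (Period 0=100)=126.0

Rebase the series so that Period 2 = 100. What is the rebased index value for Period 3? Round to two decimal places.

107.69

Rebased(Period 3) = 102.2 / 94.9 × 100 = 107.6923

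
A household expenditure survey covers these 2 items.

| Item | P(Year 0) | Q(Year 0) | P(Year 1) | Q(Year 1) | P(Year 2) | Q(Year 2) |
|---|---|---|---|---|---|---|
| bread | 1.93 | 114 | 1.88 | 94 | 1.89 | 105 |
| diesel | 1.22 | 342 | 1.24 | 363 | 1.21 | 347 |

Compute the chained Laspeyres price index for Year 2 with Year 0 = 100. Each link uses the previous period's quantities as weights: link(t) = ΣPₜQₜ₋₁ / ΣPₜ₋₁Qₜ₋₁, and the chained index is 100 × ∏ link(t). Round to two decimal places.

98.59

Link Year 0→Year 1:
ΣP(Year 1)Q(Year 0) = 1.88×114 + 1.24×342 = 214.32 + 424.08 = 638.4
ΣP(Year 0)Q(Year 0) = 1.93×114 + 1.22×342 = 220.02 + 417.24 = 637.26
link = 638.4/637.26 = 1.001789
Link Year 1→Year 2:
ΣP(Year 2)Q(Year 1) = 1.89×94 + 1.21×363 = 177.66 + 439.23 = 616.89
ΣP(Year 1)Q(Year 1) = 1.88×94 + 1.24×363 = 176.72 + 450.12 = 626.84
link = 616.89/626.84 = 0.984127
Chained index = 100 × 1.001789 × 0.984127 = 98.5887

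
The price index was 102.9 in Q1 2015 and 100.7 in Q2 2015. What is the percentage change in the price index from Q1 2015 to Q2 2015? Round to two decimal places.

Change = (100.7 − 102.9) / 102.9 × 100
       = -2.2 / 102.9 × 100 = -2.1380%

-2.14%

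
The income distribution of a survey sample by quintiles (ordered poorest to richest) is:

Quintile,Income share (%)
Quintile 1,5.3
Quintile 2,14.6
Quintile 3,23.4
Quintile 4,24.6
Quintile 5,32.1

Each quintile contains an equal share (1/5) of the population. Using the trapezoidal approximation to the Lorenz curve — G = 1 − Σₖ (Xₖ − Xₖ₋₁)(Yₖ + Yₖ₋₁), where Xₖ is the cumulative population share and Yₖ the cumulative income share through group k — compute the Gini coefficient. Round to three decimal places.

0.254

Cumulative income shares Yₖ: 0.0530, 0.1990, 0.4330, 0.6790, 1.0000
Σ (Xₖ−Xₖ₋₁)(Yₖ+Yₖ₋₁) = (1/5)(0.0530+0.0000) + (1/5)(0.1990+0.0530) + (1/5)(0.4330+0.1990) + (1/5)(0.6790+0.4330) + (1/5)(1.0000+0.6790)
  = 0.0106 + 0.0504 + 0.1264 + 0.2224 + 0.3358 = 0.7456
G = 1 − 0.7456 = 0.2544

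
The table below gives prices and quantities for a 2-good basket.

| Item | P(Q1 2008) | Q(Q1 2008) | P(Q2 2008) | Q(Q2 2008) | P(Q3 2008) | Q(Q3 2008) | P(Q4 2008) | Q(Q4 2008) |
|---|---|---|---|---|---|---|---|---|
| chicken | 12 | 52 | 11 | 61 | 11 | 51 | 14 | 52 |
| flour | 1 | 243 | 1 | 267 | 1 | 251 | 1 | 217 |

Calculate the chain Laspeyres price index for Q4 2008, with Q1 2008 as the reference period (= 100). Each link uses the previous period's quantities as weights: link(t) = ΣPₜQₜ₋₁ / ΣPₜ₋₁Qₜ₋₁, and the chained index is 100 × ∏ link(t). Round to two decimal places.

Link Q1 2008→Q2 2008:
ΣP(Q2 2008)Q(Q1 2008) = 11×52 + 1×243 = 572 + 243 = 815
ΣP(Q1 2008)Q(Q1 2008) = 12×52 + 1×243 = 624 + 243 = 867
link = 815/867 = 0.940023
Link Q2 2008→Q3 2008:
ΣP(Q3 2008)Q(Q2 2008) = 11×61 + 1×267 = 671 + 267 = 938
ΣP(Q2 2008)Q(Q2 2008) = 11×61 + 1×267 = 671 + 267 = 938
link = 938/938 = 1.000000
Link Q3 2008→Q4 2008:
ΣP(Q4 2008)Q(Q3 2008) = 14×51 + 1×251 = 714 + 251 = 965
ΣP(Q3 2008)Q(Q3 2008) = 11×51 + 1×251 = 561 + 251 = 812
link = 965/812 = 1.188424
Chained index = 100 × 0.940023 × 1.000000 × 1.188424 = 111.7146

111.71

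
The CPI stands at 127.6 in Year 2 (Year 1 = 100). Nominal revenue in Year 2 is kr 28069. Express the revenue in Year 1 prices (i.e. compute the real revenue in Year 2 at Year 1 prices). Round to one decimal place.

21997.6

Real = Nominal ÷ (Index/100) = 28069 ÷ (127.6/100)
     = 28069 ÷ 1.276 = 21997.6489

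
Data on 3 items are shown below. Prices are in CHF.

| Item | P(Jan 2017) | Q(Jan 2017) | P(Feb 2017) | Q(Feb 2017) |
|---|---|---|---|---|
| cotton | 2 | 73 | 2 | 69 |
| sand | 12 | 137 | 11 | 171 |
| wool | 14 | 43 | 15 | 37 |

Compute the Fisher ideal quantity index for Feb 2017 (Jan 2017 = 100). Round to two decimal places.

112.61

Laspeyres component (base-period weights):
ΣP(Jan 2017)Q(Feb 2017) = 2×69 + 12×171 + 14×37 = 138 + 2052 + 518 = 2708
ΣP(Jan 2017)Q(Jan 2017) = 2×73 + 12×137 + 14×43 = 146 + 1644 + 602 = 2392
L = 2708 / 2392 × 100 = 113.2107
Paasche component (current-period weights):
ΣP(Feb 2017)Q(Feb 2017) = 2×69 + 11×171 + 15×37 = 138 + 1881 + 555 = 2574
ΣP(Feb 2017)Q(Jan 2017) = 2×73 + 11×137 + 15×43 = 146 + 1507 + 645 = 2298
P = 2574 / 2298 × 100 = 112.0104
Fisher = √(L × P) = √(113.2107 × 112.0104) = 112.6090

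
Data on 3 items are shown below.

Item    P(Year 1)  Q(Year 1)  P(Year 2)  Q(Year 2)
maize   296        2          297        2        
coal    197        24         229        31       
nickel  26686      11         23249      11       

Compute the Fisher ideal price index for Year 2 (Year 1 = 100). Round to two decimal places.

Laspeyres component (base-period weights):
ΣP(Year 2)Q(Year 1) = 297×2 + 229×24 + 23249×11 = 594 + 5496 + 255739 = 261829
ΣP(Year 1)Q(Year 1) = 296×2 + 197×24 + 26686×11 = 592 + 4728 + 293546 = 298866
L = 261829 / 298866 × 100 = 87.6075
Paasche component (current-period weights):
ΣP(Year 2)Q(Year 2) = 297×2 + 229×31 + 23249×11 = 594 + 7099 + 255739 = 263432
ΣP(Year 1)Q(Year 2) = 296×2 + 197×31 + 26686×11 = 592 + 6107 + 293546 = 300245
P = 263432 / 300245 × 100 = 87.7390
Fisher = √(L × P) = √(87.6075 × 87.7390) = 87.6732

87.67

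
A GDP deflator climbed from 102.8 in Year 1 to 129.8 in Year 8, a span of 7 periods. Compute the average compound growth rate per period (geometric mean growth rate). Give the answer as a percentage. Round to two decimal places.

Growth factor = (129.8/102.8)^(1/7) = (1.262646)^(1/7) = 1.033877
Growth rate = 1.033877 − 1 = 0.033877 = 3.3877%

3.39%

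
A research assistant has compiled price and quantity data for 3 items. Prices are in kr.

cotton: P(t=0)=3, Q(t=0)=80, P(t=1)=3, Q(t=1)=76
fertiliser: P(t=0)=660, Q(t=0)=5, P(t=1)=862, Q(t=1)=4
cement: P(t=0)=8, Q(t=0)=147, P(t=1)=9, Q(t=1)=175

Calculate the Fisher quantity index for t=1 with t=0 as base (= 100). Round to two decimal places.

89.95

Laspeyres component (base-period weights):
ΣP(t=0)Q(t=1) = 3×76 + 660×4 + 8×175 = 228 + 2640 + 1400 = 4268
ΣP(t=0)Q(t=0) = 3×80 + 660×5 + 8×147 = 240 + 3300 + 1176 = 4716
L = 4268 / 4716 × 100 = 90.5004
Paasche component (current-period weights):
ΣP(t=1)Q(t=1) = 3×76 + 862×4 + 9×175 = 228 + 3448 + 1575 = 5251
ΣP(t=1)Q(t=0) = 3×80 + 862×5 + 9×147 = 240 + 4310 + 1323 = 5873
P = 5251 / 5873 × 100 = 89.4092
Fisher = √(L × P) = √(90.5004 × 89.4092) = 89.9531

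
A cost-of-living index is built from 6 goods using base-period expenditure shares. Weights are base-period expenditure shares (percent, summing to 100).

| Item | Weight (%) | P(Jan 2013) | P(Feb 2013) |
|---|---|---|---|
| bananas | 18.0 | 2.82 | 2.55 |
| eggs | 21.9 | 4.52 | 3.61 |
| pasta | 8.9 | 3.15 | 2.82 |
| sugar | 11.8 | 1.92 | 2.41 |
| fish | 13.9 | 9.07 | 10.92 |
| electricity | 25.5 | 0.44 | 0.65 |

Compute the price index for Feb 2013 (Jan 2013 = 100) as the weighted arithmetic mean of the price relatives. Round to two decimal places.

110.95

bananas: 18.0 × (2.55/2.82) = 18.0 × 0.904255 = 16.2766
eggs: 21.9 × (3.61/4.52) = 21.9 × 0.798673 = 17.4909
pasta: 8.9 × (2.82/3.15) = 8.9 × 0.895238 = 7.9676
sugar: 11.8 × (2.41/1.92) = 11.8 × 1.255208 = 14.8115
fish: 13.9 × (10.92/9.07) = 13.9 × 1.203969 = 16.7352
electricity: 25.5 × (0.65/0.44) = 25.5 × 1.477273 = 37.6705
Index = Σ wᵢ·(p₁ᵢ/p₀ᵢ) = 16.2766 + 17.4909 + 7.9676 + 14.8115 + 16.7352 + 37.6705 = 110.9522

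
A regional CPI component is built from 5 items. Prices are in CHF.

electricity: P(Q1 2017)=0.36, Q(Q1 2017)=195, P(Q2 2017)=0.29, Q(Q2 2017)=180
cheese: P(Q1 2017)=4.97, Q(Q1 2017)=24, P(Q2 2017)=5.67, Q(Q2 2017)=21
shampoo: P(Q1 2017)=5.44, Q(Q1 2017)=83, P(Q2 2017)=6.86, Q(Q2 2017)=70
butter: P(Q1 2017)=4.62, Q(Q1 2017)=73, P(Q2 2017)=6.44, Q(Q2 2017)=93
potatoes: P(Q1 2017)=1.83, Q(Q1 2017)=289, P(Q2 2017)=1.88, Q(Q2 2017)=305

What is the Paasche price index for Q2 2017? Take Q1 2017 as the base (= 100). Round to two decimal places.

118.60

Paasche price index uses current-period quantities as weights.
ΣP(Q2 2017)·Q(Q2 2017) = 0.29×180 + 5.67×21 + 6.86×70 + 6.44×93 + 1.88×305 = 52.2 + 119.07 + 480.2 + 598.92 + 573.4 = 1823.79
ΣP(Q1 2017)·Q(Q2 2017) = 0.36×180 + 4.97×21 + 5.44×70 + 4.62×93 + 1.83×305 = 64.8 + 104.37 + 380.8 + 429.66 + 558.15 = 1537.78
Index = 1823.79 / 1537.78 × 100 = 118.5989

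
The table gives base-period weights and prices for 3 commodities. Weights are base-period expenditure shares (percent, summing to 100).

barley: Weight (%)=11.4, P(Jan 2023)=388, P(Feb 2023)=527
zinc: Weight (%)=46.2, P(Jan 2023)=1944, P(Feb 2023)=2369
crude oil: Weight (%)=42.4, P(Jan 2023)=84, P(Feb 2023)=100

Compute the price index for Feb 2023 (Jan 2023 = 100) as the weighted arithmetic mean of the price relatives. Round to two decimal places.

barley: 11.4 × (527/388) = 11.4 × 1.358247 = 15.4840
zinc: 46.2 × (2369/1944) = 46.2 × 1.218621 = 56.3003
crude oil: 42.4 × (100/84) = 42.4 × 1.190476 = 50.4762
Index = Σ wᵢ·(p₁ᵢ/p₀ᵢ) = 15.4840 + 56.3003 + 50.4762 = 122.2605

122.26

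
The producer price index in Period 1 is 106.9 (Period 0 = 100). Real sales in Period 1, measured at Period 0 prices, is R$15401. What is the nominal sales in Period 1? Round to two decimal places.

16463.67

Nominal = Real × (Index/100) = 15401 × (106.9/100)
        = 15401 × 1.069 = 16463.6690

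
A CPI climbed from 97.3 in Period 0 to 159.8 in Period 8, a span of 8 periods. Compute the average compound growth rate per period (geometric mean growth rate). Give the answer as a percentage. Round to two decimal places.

Growth factor = (159.8/97.3)^(1/8) = (1.642343)^(1/8) = 1.063979
Growth rate = 1.063979 − 1 = 0.063979 = 6.3979%

6.40%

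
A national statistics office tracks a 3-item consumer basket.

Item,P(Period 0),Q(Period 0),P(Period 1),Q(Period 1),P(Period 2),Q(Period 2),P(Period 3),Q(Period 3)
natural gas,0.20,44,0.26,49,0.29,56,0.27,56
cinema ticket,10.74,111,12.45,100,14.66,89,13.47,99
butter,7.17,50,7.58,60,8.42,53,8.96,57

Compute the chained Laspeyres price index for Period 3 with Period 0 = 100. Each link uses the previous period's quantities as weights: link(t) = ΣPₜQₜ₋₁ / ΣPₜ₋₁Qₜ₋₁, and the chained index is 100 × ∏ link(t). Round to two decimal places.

125.92

Link Period 0→Period 1:
ΣP(Period 1)Q(Period 0) = 0.26×44 + 12.45×111 + 7.58×50 = 11.44 + 1381.95 + 379 = 1772.39
ΣP(Period 0)Q(Period 0) = 0.20×44 + 10.74×111 + 7.17×50 = 8.8 + 1192.14 + 358.5 = 1559.44
link = 1772.39/1559.44 = 1.136555
Link Period 1→Period 2:
ΣP(Period 2)Q(Period 1) = 0.29×49 + 14.66×100 + 8.42×60 = 14.21 + 1466 + 505.2 = 1985.41
ΣP(Period 1)Q(Period 1) = 0.26×49 + 12.45×100 + 7.58×60 = 12.74 + 1245 + 454.8 = 1712.54
link = 1985.41/1712.54 = 1.159336
Link Period 2→Period 3:
ΣP(Period 3)Q(Period 2) = 0.27×56 + 13.47×89 + 8.96×53 = 15.12 + 1198.83 + 474.88 = 1688.83
ΣP(Period 2)Q(Period 2) = 0.29×56 + 14.66×89 + 8.42×53 = 16.24 + 1304.74 + 446.26 = 1767.24
link = 1688.83/1767.24 = 0.955631
Chained index = 100 × 1.136555 × 1.159336 × 0.955631 = 125.9188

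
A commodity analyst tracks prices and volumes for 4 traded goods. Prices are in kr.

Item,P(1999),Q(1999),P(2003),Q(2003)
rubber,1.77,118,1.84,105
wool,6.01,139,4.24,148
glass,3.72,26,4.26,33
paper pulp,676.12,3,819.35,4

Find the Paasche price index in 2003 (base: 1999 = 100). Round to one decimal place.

Paasche price index uses current-period quantities as weights.
ΣP(2003)·Q(2003) = 1.84×105 + 4.24×148 + 4.26×33 + 819.35×4 = 193.2 + 627.52 + 140.58 + 3277.4 = 4238.7
ΣP(1999)·Q(2003) = 1.77×105 + 6.01×148 + 3.72×33 + 676.12×4 = 185.85 + 889.48 + 122.76 + 2704.48 = 3902.57
Index = 4238.7 / 3902.57 × 100 = 108.6130

108.6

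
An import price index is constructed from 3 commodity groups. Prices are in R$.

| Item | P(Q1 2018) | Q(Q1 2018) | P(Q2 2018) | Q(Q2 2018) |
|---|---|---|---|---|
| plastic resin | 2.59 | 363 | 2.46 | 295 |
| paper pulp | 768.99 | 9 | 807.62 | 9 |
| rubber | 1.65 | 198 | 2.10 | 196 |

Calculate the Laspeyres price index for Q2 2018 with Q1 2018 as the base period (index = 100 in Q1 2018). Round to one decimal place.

Laspeyres price index uses base-period quantities as weights.
ΣP(Q2 2018)·Q(Q1 2018) = 2.46×363 + 807.62×9 + 2.10×198 = 892.98 + 7268.58 + 415.8 = 8577.36
ΣP(Q1 2018)·Q(Q1 2018) = 2.59×363 + 768.99×9 + 1.65×198 = 940.17 + 6920.91 + 326.7 = 8187.78
Index = 8577.36 / 8187.78 × 100 = 104.7581

104.8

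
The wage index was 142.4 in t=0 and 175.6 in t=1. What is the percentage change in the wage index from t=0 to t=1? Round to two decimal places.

23.31%

Change = (175.6 − 142.4) / 142.4 × 100
       = 33.2 / 142.4 × 100 = 23.3146%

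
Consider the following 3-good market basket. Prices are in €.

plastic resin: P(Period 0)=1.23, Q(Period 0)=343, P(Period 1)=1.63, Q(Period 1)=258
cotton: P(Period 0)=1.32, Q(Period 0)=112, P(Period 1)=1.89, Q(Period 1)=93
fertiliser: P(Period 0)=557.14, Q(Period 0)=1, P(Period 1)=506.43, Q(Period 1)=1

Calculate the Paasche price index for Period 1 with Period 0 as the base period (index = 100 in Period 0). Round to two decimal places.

110.58

Paasche price index uses current-period quantities as weights.
ΣP(Period 1)·Q(Period 1) = 1.63×258 + 1.89×93 + 506.43×1 = 420.54 + 175.77 + 506.43 = 1102.74
ΣP(Period 0)·Q(Period 1) = 1.23×258 + 1.32×93 + 557.14×1 = 317.34 + 122.76 + 557.14 = 997.24
Index = 1102.74 / 997.24 × 100 = 110.5792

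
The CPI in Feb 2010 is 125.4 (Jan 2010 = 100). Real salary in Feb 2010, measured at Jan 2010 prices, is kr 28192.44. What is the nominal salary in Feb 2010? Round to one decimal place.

35353.3

Nominal = Real × (Index/100) = 28192.44 × (125.4/100)
        = 28192.44 × 1.254 = 35353.3198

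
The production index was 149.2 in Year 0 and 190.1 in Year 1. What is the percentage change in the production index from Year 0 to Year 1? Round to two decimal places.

27.41%

Change = (190.1 − 149.2) / 149.2 × 100
       = 40.9 / 149.2 × 100 = 27.4129%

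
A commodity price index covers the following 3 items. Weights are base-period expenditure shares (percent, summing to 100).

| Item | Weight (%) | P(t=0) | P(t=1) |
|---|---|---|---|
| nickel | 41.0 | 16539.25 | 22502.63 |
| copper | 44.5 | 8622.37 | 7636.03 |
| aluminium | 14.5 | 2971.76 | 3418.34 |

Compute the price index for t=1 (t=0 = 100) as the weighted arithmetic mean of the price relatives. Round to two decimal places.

nickel: 41.0 × (22502.63/16539.25) = 41.0 × 1.360559 = 55.7829
copper: 44.5 × (7636.03/8622.37) = 44.5 × 0.885607 = 39.4095
aluminium: 14.5 × (3418.34/2971.76) = 14.5 × 1.150275 = 16.6790
Index = Σ wᵢ·(p₁ᵢ/p₀ᵢ) = 55.7829 + 39.4095 + 16.6790 = 111.8714

111.87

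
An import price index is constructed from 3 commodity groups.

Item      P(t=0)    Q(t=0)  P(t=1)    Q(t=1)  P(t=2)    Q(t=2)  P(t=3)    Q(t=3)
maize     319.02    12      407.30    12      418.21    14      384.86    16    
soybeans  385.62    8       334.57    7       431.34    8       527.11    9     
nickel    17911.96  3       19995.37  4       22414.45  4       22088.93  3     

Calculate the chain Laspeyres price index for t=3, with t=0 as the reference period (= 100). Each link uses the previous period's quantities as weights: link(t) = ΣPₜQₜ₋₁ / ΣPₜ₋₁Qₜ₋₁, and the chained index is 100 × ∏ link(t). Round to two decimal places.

Link t=0→t=1:
ΣP(t=1)Q(t=0) = 407.30×12 + 334.57×8 + 19995.37×3 = 4887.6 + 2676.56 + 59986.11 = 67550.27
ΣP(t=0)Q(t=0) = 319.02×12 + 385.62×8 + 17911.96×3 = 3828.24 + 3084.96 + 53735.88 = 60649.08
link = 67550.27/60649.08 = 1.113789
Link t=1→t=2:
ΣP(t=2)Q(t=1) = 418.21×12 + 431.34×7 + 22414.45×4 = 5018.52 + 3019.38 + 89657.8 = 97695.7
ΣP(t=1)Q(t=1) = 407.30×12 + 334.57×7 + 19995.37×4 = 4887.6 + 2341.99 + 79981.48 = 87211.07
link = 97695.7/87211.07 = 1.120221
Link t=2→t=3:
ΣP(t=3)Q(t=2) = 384.86×14 + 527.11×8 + 22088.93×4 = 5388.04 + 4216.88 + 88355.72 = 97960.64
ΣP(t=2)Q(t=2) = 418.21×14 + 431.34×8 + 22414.45×4 = 5854.94 + 3450.72 + 89657.8 = 98963.46
link = 97960.64/98963.46 = 0.989867
Chained index = 100 × 1.113789 × 1.120221 × 0.989867 = 123.5047

123.50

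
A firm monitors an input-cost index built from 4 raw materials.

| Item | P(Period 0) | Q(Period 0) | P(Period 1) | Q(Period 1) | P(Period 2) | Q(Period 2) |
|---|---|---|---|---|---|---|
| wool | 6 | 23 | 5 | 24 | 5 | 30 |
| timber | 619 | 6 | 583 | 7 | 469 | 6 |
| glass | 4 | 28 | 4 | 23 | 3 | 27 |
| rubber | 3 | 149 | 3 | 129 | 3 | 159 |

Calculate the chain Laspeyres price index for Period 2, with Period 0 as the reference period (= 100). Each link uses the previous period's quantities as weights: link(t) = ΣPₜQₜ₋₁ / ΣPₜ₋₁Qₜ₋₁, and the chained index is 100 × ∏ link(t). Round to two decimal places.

Link Period 0→Period 1:
ΣP(Period 1)Q(Period 0) = 5×23 + 583×6 + 4×28 + 3×149 = 115 + 3498 + 112 + 447 = 4172
ΣP(Period 0)Q(Period 0) = 6×23 + 619×6 + 4×28 + 3×149 = 138 + 3714 + 112 + 447 = 4411
link = 4172/4411 = 0.945817
Link Period 1→Period 2:
ΣP(Period 2)Q(Period 1) = 5×24 + 469×7 + 3×23 + 3×129 = 120 + 3283 + 69 + 387 = 3859
ΣP(Period 1)Q(Period 1) = 5×24 + 583×7 + 4×23 + 3×129 = 120 + 4081 + 92 + 387 = 4680
link = 3859/4680 = 0.824573
Chained index = 100 × 0.945817 × 0.824573 = 77.9895

77.99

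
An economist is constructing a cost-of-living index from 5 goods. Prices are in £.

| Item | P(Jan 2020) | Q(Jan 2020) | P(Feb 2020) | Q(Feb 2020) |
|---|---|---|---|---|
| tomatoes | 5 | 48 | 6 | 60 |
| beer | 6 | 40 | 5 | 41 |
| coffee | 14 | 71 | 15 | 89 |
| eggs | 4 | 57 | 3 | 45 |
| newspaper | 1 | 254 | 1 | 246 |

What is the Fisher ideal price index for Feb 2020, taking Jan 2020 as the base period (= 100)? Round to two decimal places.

Laspeyres component (base-period weights):
ΣP(Feb 2020)Q(Jan 2020) = 6×48 + 5×40 + 15×71 + 3×57 + 1×254 = 288 + 200 + 1065 + 171 + 254 = 1978
ΣP(Jan 2020)Q(Jan 2020) = 5×48 + 6×40 + 14×71 + 4×57 + 1×254 = 240 + 240 + 994 + 228 + 254 = 1956
L = 1978 / 1956 × 100 = 101.1247
Paasche component (current-period weights):
ΣP(Feb 2020)Q(Feb 2020) = 6×60 + 5×41 + 15×89 + 3×45 + 1×246 = 360 + 205 + 1335 + 135 + 246 = 2281
ΣP(Jan 2020)Q(Feb 2020) = 5×60 + 6×41 + 14×89 + 4×45 + 1×246 = 300 + 246 + 1246 + 180 + 246 = 2218
P = 2281 / 2218 × 100 = 102.8404
Fisher = √(L × P) = √(101.1247 × 102.8404) = 101.9790

101.98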